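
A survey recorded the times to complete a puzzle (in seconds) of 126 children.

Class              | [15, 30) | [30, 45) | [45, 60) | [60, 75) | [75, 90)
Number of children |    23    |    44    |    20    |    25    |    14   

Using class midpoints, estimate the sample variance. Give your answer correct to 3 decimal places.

Midpoints: 22.5, 37.5, 52.5, 67.5, 82.5
n = 126, Σfm = 6060, mean = 48.0952
Σfm² = 337837.5
Σf(m − x̄)² = Σfm² − (Σfm)²/n = 337837.5 − 6060²/126 = 46380.3571
Sample variance = 46380.3571 / 125 = 371.0429

371.043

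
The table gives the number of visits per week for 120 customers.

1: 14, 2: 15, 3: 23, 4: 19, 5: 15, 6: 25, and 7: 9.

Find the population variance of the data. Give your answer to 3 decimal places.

Values: 1, 2, 3, 4, 5, 6, 7
n = 120, Σfx = 477, mean = 3.9750
Σfx² = 2301
Σf(x − x̄)² = Σfx² − (Σfx)²/n = 2301 − 477²/120 = 404.9250
Population variance = 404.9250 / 120 = 3.3744

3.374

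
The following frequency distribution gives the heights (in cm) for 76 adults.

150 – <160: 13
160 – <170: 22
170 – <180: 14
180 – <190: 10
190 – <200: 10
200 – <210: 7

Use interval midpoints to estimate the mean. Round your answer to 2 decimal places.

175.39

Midpoints: 155, 165, 175, 185, 195, 205
Σfm = 13×155 + 22×165 + 14×175 + 10×185 + 10×195 + 7×205 = 13330
n = Σf = 76
Mean = 13330 / 76 = 175.3947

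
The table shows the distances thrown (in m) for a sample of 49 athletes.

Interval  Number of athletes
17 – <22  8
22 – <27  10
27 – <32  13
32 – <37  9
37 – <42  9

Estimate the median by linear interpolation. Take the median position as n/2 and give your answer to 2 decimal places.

Cumulative frequencies: 8, 18, 31, 40, 49
n = 49; position = n/2 = 24.5.
This falls in the class 27 – <32: L = 27, F = 18, f = 13, h = 5.
Median ≈ 27 + ((24.5 − 18) / 13) × 5 = 29.5000

29.50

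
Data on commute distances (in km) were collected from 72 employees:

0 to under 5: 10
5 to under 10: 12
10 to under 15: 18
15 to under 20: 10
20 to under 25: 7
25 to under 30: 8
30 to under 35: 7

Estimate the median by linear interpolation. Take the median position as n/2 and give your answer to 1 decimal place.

Cumulative frequencies: 10, 22, 40, 50, 57, 65, 72
n = 72; position = n/2 = 36.
This falls in the class 10 to under 15: L = 10, F = 22, f = 18, h = 5.
Median ≈ 10 + ((36 − 22) / 18) × 5 = 13.8889

13.9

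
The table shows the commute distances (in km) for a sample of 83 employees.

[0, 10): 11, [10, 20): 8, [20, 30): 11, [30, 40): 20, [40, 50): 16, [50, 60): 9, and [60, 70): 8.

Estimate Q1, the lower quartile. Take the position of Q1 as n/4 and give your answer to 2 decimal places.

Cumulative frequencies: 11, 19, 30, 50, 66, 75, 83
n = 83; position = n/4 = 20.75.
This falls in the class [20, 30): L = 20, F = 19, f = 11, h = 10.
Lower quartile ≈ 20 + ((20.75 − 19) / 11) × 10 = 21.5909

21.59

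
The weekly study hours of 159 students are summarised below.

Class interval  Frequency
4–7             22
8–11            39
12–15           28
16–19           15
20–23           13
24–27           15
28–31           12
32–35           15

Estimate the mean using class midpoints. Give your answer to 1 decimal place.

16.7

Midpoints: 5.5, 9.5, 13.5, 17.5, 21.5, 25.5, 29.5, 33.5
Σfm = 22×5.5 + 39×9.5 + 28×13.5 + 15×17.5 + 13×21.5 + 15×25.5 + 12×29.5 + 15×33.5 = 2650.5
n = Σf = 159
Mean = 2650.5 / 159 = 16.6698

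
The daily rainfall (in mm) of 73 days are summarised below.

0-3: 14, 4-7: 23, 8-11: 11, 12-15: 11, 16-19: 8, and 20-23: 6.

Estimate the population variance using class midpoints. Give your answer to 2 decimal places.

38.47

Midpoints: 1.5, 5.5, 9.5, 13.5, 17.5, 21.5
n = 73, Σfm = 669.5, mean = 9.1712
Σfm² = 8948.25
Σf(m − x̄)² = Σfm² − (Σfm)²/n = 8948.25 − 669.5²/73 = 2808.1096
Population variance = 2808.1096 / 73 = 38.4673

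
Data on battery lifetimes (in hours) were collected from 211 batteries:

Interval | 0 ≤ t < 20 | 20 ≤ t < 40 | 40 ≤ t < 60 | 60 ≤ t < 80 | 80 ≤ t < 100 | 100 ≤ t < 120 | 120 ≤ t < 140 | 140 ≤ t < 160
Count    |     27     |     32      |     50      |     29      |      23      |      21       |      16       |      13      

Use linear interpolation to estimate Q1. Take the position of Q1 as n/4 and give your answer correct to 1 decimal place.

36.1

Cumulative frequencies: 27, 59, 109, 138, 161, 182, 198, 211
n = 211; position = n/4 = 52.75.
This falls in the class 20 ≤ t < 40: L = 20, F = 27, f = 32, h = 20.
Lower quartile ≈ 20 + ((52.75 − 27) / 32) × 20 = 36.0938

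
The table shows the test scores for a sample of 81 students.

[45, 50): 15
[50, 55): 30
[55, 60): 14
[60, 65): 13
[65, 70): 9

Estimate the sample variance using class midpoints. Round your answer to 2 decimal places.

40.19

Midpoints: 47.5, 52.5, 57.5, 62.5, 67.5
n = 81, Σfm = 4512.5, mean = 55.7099
Σfm² = 254606.25
Σf(m − x̄)² = Σfm² − (Σfm)²/n = 254606.25 − 4512.5²/81 = 3215.4321
Sample variance = 3215.4321 / 80 = 40.1929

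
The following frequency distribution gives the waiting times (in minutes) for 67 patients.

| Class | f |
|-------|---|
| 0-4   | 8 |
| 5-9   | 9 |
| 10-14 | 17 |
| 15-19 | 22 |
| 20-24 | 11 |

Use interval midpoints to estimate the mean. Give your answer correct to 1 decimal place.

Midpoints: 2, 7, 12, 17, 22
Σfm = 8×2 + 9×7 + 17×12 + 22×17 + 11×22 = 899
n = Σf = 67
Mean = 899 / 67 = 13.4179

13.4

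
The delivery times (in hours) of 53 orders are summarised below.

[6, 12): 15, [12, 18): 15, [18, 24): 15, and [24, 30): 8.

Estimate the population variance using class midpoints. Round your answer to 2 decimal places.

Midpoints: 9, 15, 21, 27
n = 53, Σfm = 891, mean = 16.8113
Σfm² = 17037
Σf(m − x̄)² = Σfm² − (Σfm)²/n = 17037 − 891²/53 = 2058.1132
Population variance = 2058.1132 / 53 = 38.8323

38.83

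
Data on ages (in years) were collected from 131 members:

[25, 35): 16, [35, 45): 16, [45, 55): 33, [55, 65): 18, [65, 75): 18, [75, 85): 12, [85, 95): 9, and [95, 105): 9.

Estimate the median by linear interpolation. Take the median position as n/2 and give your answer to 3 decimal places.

Cumulative frequencies: 16, 32, 65, 83, 101, 113, 122, 131
n = 131; position = n/2 = 65.5.
This falls in the class [55, 65): L = 55, F = 65, f = 18, h = 10.
Median ≈ 55 + ((65.5 − 65) / 18) × 10 = 55.2778

55.278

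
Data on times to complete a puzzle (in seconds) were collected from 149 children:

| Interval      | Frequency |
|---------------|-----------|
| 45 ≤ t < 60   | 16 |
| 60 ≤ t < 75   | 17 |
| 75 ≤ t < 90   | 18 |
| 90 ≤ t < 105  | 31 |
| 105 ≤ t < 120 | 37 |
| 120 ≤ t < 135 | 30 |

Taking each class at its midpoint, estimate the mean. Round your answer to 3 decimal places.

Midpoints: 52.5, 67.5, 82.5, 97.5, 112.5, 127.5
Σfm = 16×52.5 + 17×67.5 + 18×82.5 + 31×97.5 + 37×112.5 + 30×127.5 = 14482.5
n = Σf = 149
Mean = 14482.5 / 149 = 97.1980

97.198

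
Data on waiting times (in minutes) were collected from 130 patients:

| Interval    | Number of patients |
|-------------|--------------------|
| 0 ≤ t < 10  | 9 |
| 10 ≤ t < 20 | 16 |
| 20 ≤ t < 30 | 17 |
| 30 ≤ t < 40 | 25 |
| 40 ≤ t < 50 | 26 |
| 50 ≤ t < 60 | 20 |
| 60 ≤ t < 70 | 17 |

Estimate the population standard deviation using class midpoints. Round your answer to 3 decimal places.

17.717

Midpoints: 5, 15, 25, 35, 45, 55, 65
n = 130, Σfm = 4960, mean = 38.1538
Σfm² = 230050
Σf(m − x̄)² = Σfm² − (Σfm)²/n = 230050 − 4960²/130 = 40806.9231
Population variance = 40806.9231 / 130 = 313.8994
Standard deviation = √313.8994 = 17.7172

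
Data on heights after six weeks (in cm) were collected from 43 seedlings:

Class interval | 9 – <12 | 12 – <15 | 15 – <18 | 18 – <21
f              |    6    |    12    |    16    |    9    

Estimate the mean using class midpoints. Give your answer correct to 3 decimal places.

Midpoints: 10.5, 13.5, 16.5, 19.5
Σfm = 6×10.5 + 12×13.5 + 16×16.5 + 9×19.5 = 664.5
n = Σf = 43
Mean = 664.5 / 43 = 15.4535

15.453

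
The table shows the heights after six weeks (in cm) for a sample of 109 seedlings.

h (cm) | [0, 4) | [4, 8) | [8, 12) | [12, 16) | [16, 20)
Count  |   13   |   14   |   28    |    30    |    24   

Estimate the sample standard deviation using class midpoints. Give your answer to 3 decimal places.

5.146

Midpoints: 2, 6, 10, 14, 18
n = 109, Σfm = 1242, mean = 11.3945
Σfm² = 17012
Σf(m − x̄)² = Σfm² − (Σfm)²/n = 17012 − 1242²/109 = 2860.0367
Sample variance = 2860.0367 / 108 = 26.4818
Standard deviation = √26.4818 = 5.1460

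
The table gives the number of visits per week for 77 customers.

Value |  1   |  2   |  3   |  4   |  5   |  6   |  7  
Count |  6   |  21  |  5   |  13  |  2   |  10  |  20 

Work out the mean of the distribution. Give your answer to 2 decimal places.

Values: 1, 2, 3, 4, 5, 6, 7
Σfx = 6×1 + 21×2 + 5×3 + 13×4 + 2×5 + 10×6 + 20×7 = 325
n = Σf = 77
Mean = 325 / 77 = 4.2208

4.22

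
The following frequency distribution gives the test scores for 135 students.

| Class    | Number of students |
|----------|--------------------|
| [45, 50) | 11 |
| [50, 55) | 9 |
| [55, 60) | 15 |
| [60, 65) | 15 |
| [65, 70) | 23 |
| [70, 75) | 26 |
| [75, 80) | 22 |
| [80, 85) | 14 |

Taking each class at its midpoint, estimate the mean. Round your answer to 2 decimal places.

67.35

Midpoints: 47.5, 52.5, 57.5, 62.5, 67.5, 72.5, 77.5, 82.5
Σfm = 11×47.5 + 9×52.5 + 15×57.5 + 15×62.5 + 23×67.5 + 26×72.5 + 22×77.5 + 14×82.5 = 9092.5
n = Σf = 135
Mean = 9092.5 / 135 = 67.3519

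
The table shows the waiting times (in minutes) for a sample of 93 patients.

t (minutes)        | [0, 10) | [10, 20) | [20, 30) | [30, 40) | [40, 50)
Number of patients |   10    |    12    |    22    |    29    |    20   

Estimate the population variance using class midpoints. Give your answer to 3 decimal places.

157.290

Midpoints: 5, 15, 25, 35, 45
n = 93, Σfm = 2695, mean = 28.9785
Σfm² = 92725
Σf(m − x̄)² = Σfm² − (Σfm)²/n = 92725 − 2695²/93 = 14627.9570
Population variance = 14627.9570 / 93 = 157.2899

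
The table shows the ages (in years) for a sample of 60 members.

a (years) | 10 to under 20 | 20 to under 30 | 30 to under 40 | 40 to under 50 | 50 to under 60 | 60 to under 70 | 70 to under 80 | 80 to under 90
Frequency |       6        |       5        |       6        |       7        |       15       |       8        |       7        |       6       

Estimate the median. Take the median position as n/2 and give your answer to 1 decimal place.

54.0

Cumulative frequencies: 6, 11, 17, 24, 39, 47, 54, 60
n = 60; position = n/2 = 30.
This falls in the class 50 to under 60: L = 50, F = 24, f = 15, h = 10.
Median ≈ 50 + ((30 − 24) / 15) × 10 = 54.0000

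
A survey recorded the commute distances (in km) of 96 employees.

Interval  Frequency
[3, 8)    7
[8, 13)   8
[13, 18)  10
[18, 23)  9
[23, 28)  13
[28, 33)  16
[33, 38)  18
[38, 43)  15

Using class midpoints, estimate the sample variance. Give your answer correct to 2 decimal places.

119.30

Midpoints: 5.5, 10.5, 15.5, 20.5, 25.5, 30.5, 35.5, 40.5
n = 96, Σfm = 2528, mean = 26.3333
Σfm² = 77904
Σf(m − x̄)² = Σfm² − (Σfm)²/n = 77904 − 2528²/96 = 11333.3333
Sample variance = 11333.3333 / 95 = 119.2982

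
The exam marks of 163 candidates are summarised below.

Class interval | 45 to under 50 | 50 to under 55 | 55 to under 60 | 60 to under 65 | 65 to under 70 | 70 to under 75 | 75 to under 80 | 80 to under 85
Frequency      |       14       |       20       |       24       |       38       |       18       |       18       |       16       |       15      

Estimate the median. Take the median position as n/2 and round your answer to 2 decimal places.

63.09

Cumulative frequencies: 14, 34, 58, 96, 114, 132, 148, 163
n = 163; position = n/2 = 81.5.
This falls in the class 60 to under 65: L = 60, F = 58, f = 38, h = 5.
Median ≈ 60 + ((81.5 − 58) / 38) × 5 = 63.0921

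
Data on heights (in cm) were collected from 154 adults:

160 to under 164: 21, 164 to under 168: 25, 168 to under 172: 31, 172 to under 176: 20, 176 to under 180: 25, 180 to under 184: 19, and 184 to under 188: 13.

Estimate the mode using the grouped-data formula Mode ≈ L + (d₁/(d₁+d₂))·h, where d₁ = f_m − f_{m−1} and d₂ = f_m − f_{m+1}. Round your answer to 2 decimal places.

Modal class: 168 to under 172 (highest frequency 31).
d₁ = 31 − 25 = 6, d₂ = 31 − 20 = 11
Mode ≈ 168 + (6/(6+11)) × 4 = 168 + 1.4118 = 169.4118

169.41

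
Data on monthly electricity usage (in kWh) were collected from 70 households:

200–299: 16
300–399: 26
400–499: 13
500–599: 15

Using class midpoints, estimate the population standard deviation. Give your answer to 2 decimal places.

Midpoints: 249.5, 349.5, 449.5, 549.5
n = 70, Σfm = 27165, mean = 388.0714
Σfm² = 11327817.5
Σf(m − x̄)² = Σfm² − (Σfm)²/n = 11327817.5 − 27165²/70 = 785857.1429
Population variance = 785857.1429 / 70 = 11226.5306
Standard deviation = √11226.5306 = 105.9553

105.96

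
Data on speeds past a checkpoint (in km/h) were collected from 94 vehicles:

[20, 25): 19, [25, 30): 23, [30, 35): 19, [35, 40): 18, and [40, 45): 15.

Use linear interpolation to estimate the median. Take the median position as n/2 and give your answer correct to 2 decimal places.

Cumulative frequencies: 19, 42, 61, 79, 94
n = 94; position = n/2 = 47.
This falls in the class [30, 35): L = 30, F = 42, f = 19, h = 5.
Median ≈ 30 + ((47 − 42) / 19) × 5 = 31.3158

31.32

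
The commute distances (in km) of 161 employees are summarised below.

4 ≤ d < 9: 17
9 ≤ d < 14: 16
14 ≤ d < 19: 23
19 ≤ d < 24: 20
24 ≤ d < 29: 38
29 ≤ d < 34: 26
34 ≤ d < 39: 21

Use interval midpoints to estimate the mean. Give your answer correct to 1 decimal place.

23.0

Midpoints: 6.5, 11.5, 16.5, 21.5, 26.5, 31.5, 36.5
Σfm = 17×6.5 + 16×11.5 + 23×16.5 + 20×21.5 + 38×26.5 + 26×31.5 + 21×36.5 = 3696.5
n = Σf = 161
Mean = 3696.5 / 161 = 22.9596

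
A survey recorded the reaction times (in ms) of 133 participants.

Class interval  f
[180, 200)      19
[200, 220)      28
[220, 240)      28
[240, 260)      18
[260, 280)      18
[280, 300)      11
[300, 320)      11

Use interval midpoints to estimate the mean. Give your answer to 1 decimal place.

Midpoints: 190, 210, 230, 250, 270, 290, 310
Σfm = 19×190 + 28×210 + 28×230 + 18×250 + 18×270 + 11×290 + 11×310 = 31890
n = Σf = 133
Mean = 31890 / 133 = 239.7744

239.8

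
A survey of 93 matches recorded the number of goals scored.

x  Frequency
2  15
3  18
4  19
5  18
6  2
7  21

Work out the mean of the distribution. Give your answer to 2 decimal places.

Values: 2, 3, 4, 5, 6, 7
Σfx = 15×2 + 18×3 + 19×4 + 18×5 + 2×6 + 21×7 = 409
n = Σf = 93
Mean = 409 / 93 = 4.3978

4.40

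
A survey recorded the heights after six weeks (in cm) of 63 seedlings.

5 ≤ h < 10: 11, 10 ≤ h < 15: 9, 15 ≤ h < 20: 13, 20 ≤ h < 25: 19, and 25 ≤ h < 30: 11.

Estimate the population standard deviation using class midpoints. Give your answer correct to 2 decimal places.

Midpoints: 7.5, 12.5, 17.5, 22.5, 27.5
n = 63, Σfm = 1152.5, mean = 18.2937
Σfm² = 23943.75
Σf(m − x̄)² = Σfm² − (Σfm)²/n = 23943.75 − 1152.5²/63 = 2860.3175
Population variance = 2860.3175 / 63 = 45.4019
Standard deviation = √45.4019 = 6.7381

6.74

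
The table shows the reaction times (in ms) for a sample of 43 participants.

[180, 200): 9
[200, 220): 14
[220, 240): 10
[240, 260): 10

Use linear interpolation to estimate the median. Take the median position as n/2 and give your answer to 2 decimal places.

Cumulative frequencies: 9, 23, 33, 43
n = 43; position = n/2 = 21.5.
This falls in the class [200, 220): L = 200, F = 9, f = 14, h = 20.
Median ≈ 200 + ((21.5 − 9) / 14) × 20 = 217.8571

217.86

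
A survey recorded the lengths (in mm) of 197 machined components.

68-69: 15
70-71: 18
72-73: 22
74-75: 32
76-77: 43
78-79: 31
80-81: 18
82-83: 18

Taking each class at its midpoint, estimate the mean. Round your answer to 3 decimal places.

Midpoints: 68.5, 70.5, 72.5, 74.5, 76.5, 78.5, 80.5, 82.5
Σfm = 15×68.5 + 18×70.5 + 22×72.5 + 32×74.5 + 43×76.5 + 31×78.5 + 18×80.5 + 18×82.5 = 14932.5
n = Σf = 197
Mean = 14932.5 / 197 = 75.7995

75.799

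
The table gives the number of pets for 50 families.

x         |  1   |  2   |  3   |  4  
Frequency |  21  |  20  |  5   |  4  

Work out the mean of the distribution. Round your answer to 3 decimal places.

1.840

Values: 1, 2, 3, 4
Σfx = 21×1 + 20×2 + 5×3 + 4×4 = 92
n = Σf = 50
Mean = 92 / 50 = 1.8400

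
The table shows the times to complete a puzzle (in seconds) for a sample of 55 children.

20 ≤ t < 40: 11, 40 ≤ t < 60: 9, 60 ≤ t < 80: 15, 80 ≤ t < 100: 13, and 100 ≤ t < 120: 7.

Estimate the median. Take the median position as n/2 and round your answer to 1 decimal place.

70.0

Cumulative frequencies: 11, 20, 35, 48, 55
n = 55; position = n/2 = 27.5.
This falls in the class 60 ≤ t < 80: L = 60, F = 20, f = 15, h = 20.
Median ≈ 60 + ((27.5 − 20) / 15) × 20 = 70.0000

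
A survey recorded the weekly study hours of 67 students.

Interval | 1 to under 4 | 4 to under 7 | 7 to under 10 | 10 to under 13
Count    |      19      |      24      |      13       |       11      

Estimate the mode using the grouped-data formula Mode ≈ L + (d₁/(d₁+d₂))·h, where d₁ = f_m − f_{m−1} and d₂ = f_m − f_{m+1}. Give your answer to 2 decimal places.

4.94

Modal class: 4 to under 7 (highest frequency 24).
d₁ = 24 − 19 = 5, d₂ = 24 − 13 = 11
Mode ≈ 4 + (5/(5+11)) × 3 = 4 + 0.9375 = 4.9375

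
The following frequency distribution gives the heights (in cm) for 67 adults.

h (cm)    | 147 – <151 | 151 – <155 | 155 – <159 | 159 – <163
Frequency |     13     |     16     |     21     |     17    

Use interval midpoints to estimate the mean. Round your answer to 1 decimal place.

Midpoints: 149, 153, 157, 161
Σfm = 13×149 + 16×153 + 21×157 + 17×161 = 10419
n = Σf = 67
Mean = 10419 / 67 = 155.5075

155.5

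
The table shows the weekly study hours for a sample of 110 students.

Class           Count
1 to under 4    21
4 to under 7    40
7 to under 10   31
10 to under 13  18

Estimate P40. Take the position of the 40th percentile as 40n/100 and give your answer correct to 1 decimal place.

Cumulative frequencies: 21, 61, 92, 110
n = 110; position = 40n/100 = 44.
This falls in the class 4 to under 7: L = 4, F = 21, f = 40, h = 3.
40th percentile ≈ 4 + ((44 − 21) / 40) × 3 = 5.7250

5.7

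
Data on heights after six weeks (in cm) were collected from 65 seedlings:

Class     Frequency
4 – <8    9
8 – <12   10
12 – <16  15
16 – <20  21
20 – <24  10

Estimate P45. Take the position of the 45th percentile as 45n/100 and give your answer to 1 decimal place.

14.7

Cumulative frequencies: 9, 19, 34, 55, 65
n = 65; position = 45n/100 = 29.25.
This falls in the class 12 – <16: L = 12, F = 19, f = 15, h = 4.
45th percentile ≈ 12 + ((29.25 − 19) / 15) × 4 = 14.7333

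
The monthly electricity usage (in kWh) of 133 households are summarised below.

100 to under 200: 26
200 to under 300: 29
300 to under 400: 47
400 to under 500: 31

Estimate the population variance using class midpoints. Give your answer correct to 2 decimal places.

10917.52

Midpoints: 150, 250, 350, 450
n = 133, Σfm = 41550, mean = 312.4060
Σfm² = 14432500
Σf(m − x̄)² = Σfm² − (Σfm)²/n = 14432500 − 41550²/133 = 1452030.0752
Population variance = 1452030.0752 / 133 = 10917.5194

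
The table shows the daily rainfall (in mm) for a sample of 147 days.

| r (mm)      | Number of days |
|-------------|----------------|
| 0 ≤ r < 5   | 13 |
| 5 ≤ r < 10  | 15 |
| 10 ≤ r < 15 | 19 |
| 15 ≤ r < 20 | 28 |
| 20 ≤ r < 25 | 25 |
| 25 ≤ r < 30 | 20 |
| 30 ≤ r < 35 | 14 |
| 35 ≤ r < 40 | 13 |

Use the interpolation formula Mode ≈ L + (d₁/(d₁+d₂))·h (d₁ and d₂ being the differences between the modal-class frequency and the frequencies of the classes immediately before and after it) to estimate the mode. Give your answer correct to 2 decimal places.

Modal class: 15 ≤ r < 20 (highest frequency 28).
d₁ = 28 − 19 = 9, d₂ = 28 − 25 = 3
Mode ≈ 15 + (9/(9+3)) × 5 = 15 + 3.7500 = 18.7500

18.75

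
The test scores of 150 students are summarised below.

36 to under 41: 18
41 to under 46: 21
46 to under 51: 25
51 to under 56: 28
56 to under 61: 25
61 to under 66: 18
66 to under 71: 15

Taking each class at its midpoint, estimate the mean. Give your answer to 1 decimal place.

Midpoints: 38.5, 43.5, 48.5, 53.5, 58.5, 63.5, 68.5
Σfm = 18×38.5 + 21×43.5 + 25×48.5 + 28×53.5 + 25×58.5 + 18×63.5 + 15×68.5 = 7950
n = Σf = 150
Mean = 7950 / 150 = 53.0000

53.0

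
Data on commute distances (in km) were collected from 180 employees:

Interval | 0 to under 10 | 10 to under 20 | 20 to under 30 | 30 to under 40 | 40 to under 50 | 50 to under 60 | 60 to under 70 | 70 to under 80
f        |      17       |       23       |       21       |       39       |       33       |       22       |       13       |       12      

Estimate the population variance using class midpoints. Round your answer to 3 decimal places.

380.136

Midpoints: 5, 15, 25, 35, 45, 55, 65, 75
n = 180, Σfm = 6760, mean = 37.5556
Σfm² = 322300
Σf(m − x̄)² = Σfm² − (Σfm)²/n = 322300 − 6760²/180 = 68424.4444
Population variance = 68424.4444 / 180 = 380.1358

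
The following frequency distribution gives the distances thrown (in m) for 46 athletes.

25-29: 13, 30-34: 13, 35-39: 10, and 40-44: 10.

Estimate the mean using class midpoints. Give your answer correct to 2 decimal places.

33.85

Midpoints: 27, 32, 37, 42
Σfm = 13×27 + 13×32 + 10×37 + 10×42 = 1557
n = Σf = 46
Mean = 1557 / 46 = 33.8478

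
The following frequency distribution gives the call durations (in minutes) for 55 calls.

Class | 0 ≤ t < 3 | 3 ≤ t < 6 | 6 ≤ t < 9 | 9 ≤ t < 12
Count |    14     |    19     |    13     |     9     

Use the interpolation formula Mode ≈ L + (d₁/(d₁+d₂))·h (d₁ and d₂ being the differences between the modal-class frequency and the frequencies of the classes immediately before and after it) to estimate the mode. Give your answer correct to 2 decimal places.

Modal class: 3 ≤ t < 6 (highest frequency 19).
d₁ = 19 − 14 = 5, d₂ = 19 − 13 = 6
Mode ≈ 3 + (5/(5+6)) × 3 = 3 + 1.3636 = 4.3636

4.36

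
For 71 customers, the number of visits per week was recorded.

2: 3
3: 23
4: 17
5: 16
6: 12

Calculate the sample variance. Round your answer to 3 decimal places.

1.390

Values: 2, 3, 4, 5, 6
n = 71, Σfx = 295, mean = 4.1549
Σfx² = 1323
Σf(x − x̄)² = Σfx² − (Σfx)²/n = 1323 − 295²/71 = 97.2958
Sample variance = 97.2958 / 70 = 1.3899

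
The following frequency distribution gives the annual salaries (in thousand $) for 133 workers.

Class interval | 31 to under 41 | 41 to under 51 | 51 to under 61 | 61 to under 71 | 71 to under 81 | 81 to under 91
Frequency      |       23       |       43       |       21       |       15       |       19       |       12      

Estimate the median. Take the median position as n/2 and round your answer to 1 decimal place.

51.2

Cumulative frequencies: 23, 66, 87, 102, 121, 133
n = 133; position = n/2 = 66.5.
This falls in the class 51 to under 61: L = 51, F = 66, f = 21, h = 10.
Median ≈ 51 + ((66.5 − 66) / 21) × 10 = 51.2381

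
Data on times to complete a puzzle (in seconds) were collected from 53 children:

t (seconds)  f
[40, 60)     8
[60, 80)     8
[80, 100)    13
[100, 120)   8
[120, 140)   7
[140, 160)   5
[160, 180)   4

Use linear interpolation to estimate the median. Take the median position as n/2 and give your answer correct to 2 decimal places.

Cumulative frequencies: 8, 16, 29, 37, 44, 49, 53
n = 53; position = n/2 = 26.5.
This falls in the class [80, 100): L = 80, F = 16, f = 13, h = 20.
Median ≈ 80 + ((26.5 − 16) / 13) × 20 = 96.1538

96.15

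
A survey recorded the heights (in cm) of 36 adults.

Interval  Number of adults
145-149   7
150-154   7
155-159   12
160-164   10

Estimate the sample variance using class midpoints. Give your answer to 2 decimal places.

29.74

Midpoints: 147, 152, 157, 162
n = 36, Σfm = 5597, mean = 155.4722
Σfm² = 871219
Σf(m − x̄)² = Σfm² − (Σfm)²/n = 871219 − 5597²/36 = 1040.9722
Sample variance = 1040.9722 / 35 = 29.7421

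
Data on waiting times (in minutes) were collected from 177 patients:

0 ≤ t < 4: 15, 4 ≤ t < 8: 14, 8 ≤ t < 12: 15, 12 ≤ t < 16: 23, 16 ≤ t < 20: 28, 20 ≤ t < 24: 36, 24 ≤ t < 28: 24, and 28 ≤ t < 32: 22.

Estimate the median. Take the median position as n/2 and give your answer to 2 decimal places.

19.07

Cumulative frequencies: 15, 29, 44, 67, 95, 131, 155, 177
n = 177; position = n/2 = 88.5.
This falls in the class 16 ≤ t < 20: L = 16, F = 67, f = 28, h = 4.
Median ≈ 16 + ((88.5 − 67) / 28) × 4 = 19.0714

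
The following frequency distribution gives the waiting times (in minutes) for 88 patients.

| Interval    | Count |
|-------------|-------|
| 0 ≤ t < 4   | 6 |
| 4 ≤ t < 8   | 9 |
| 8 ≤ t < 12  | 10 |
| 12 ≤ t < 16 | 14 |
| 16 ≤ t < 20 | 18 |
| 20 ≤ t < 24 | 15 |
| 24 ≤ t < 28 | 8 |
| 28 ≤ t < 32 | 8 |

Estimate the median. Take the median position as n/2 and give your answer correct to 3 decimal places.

Cumulative frequencies: 6, 15, 25, 39, 57, 72, 80, 88
n = 88; position = n/2 = 44.
This falls in the class 16 ≤ t < 20: L = 16, F = 39, f = 18, h = 4.
Median ≈ 16 + ((44 − 39) / 18) × 4 = 17.1111

17.111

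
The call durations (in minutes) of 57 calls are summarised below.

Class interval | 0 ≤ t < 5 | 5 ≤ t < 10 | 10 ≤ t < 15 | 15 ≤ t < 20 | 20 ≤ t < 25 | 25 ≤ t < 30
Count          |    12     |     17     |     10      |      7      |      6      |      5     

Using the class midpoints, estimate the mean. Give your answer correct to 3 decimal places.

Midpoints: 2.5, 7.5, 12.5, 17.5, 22.5, 27.5
Σfm = 12×2.5 + 17×7.5 + 10×12.5 + 7×17.5 + 6×22.5 + 5×27.5 = 677.5
n = Σf = 57
Mean = 677.5 / 57 = 11.8860

11.886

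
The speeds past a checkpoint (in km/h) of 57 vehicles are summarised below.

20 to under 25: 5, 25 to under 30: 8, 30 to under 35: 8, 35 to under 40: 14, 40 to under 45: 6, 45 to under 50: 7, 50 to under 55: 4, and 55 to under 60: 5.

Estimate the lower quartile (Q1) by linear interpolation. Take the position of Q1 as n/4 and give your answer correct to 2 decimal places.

Cumulative frequencies: 5, 13, 21, 35, 41, 48, 52, 57
n = 57; position = n/4 = 14.25.
This falls in the class 30 to under 35: L = 30, F = 13, f = 8, h = 5.
Lower quartile ≈ 30 + ((14.25 − 13) / 8) × 5 = 30.7812

30.78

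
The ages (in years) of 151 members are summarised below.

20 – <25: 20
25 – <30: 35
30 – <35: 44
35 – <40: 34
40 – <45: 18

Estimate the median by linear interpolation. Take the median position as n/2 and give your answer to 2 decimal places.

Cumulative frequencies: 20, 55, 99, 133, 151
n = 151; position = n/2 = 75.5.
This falls in the class 30 – <35: L = 30, F = 55, f = 44, h = 5.
Median ≈ 30 + ((75.5 − 55) / 44) × 5 = 32.3295

32.33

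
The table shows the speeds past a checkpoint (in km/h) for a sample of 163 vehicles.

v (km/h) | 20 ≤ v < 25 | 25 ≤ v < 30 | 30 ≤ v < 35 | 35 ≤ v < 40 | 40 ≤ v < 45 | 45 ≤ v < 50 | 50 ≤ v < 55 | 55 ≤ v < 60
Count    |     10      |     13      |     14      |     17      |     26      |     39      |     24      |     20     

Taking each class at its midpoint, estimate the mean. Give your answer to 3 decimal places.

43.206

Midpoints: 22.5, 27.5, 32.5, 37.5, 42.5, 47.5, 52.5, 57.5
Σfm = 10×22.5 + 13×27.5 + 14×32.5 + 17×37.5 + 26×42.5 + 39×47.5 + 24×52.5 + 20×57.5 = 7042.5
n = Σf = 163
Mean = 7042.5 / 163 = 43.2055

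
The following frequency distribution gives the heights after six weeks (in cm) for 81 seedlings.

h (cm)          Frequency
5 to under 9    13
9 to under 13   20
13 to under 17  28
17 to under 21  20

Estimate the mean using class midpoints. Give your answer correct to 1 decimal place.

Midpoints: 7, 11, 15, 19
Σfm = 13×7 + 20×11 + 28×15 + 20×19 = 1111
n = Σf = 81
Mean = 1111 / 81 = 13.7160

13.7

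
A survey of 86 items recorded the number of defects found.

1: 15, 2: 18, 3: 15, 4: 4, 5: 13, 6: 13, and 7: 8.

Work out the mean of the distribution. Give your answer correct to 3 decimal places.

3.616

Values: 1, 2, 3, 4, 5, 6, 7
Σfx = 15×1 + 18×2 + 15×3 + 4×4 + 13×5 + 13×6 + 8×7 = 311
n = Σf = 86
Mean = 311 / 86 = 3.6163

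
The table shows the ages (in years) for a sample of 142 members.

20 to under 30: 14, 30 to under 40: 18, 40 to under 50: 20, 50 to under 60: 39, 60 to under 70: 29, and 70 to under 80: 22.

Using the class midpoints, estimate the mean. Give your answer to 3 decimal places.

53.239

Midpoints: 25, 35, 45, 55, 65, 75
Σfm = 14×25 + 18×35 + 20×45 + 39×55 + 29×65 + 22×75 = 7560
n = Σf = 142
Mean = 7560 / 142 = 53.2394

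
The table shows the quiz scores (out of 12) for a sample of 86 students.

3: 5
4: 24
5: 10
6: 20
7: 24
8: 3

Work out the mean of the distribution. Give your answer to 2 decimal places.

Values: 3, 4, 5, 6, 7, 8
Σfx = 5×3 + 24×4 + 10×5 + 20×6 + 24×7 + 3×8 = 473
n = Σf = 86
Mean = 473 / 86 = 5.5000

5.50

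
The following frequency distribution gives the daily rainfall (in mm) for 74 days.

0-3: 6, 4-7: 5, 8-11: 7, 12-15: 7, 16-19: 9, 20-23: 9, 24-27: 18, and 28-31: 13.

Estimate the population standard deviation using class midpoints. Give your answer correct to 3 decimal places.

8.898

Midpoints: 1.5, 5.5, 9.5, 13.5, 17.5, 21.5, 25.5, 29.5
n = 74, Σfm = 1391, mean = 18.7973
Σfm² = 32006.5
Σf(m − x̄)² = Σfm² − (Σfm)²/n = 32006.5 − 1391²/74 = 5859.4595
Population variance = 5859.4595 / 74 = 79.1819
Standard deviation = √79.1819 = 8.8984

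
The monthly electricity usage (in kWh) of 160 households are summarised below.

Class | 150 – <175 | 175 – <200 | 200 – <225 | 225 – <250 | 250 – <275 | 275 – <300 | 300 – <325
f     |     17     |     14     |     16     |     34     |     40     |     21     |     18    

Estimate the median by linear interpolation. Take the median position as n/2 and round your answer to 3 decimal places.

249.265

Cumulative frequencies: 17, 31, 47, 81, 121, 142, 160
n = 160; position = n/2 = 80.
This falls in the class 225 – <250: L = 225, F = 47, f = 34, h = 25.
Median ≈ 225 + ((80 − 47) / 34) × 25 = 249.2647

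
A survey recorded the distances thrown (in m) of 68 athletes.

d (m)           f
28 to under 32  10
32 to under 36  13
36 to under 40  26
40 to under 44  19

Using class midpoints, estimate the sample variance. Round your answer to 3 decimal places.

Midpoints: 30, 34, 38, 42
n = 68, Σfm = 2528, mean = 37.1765
Σfm² = 95088
Σf(m − x̄)² = Σfm² − (Σfm)²/n = 95088 − 2528²/68 = 1105.8824
Sample variance = 1105.8824 / 67 = 16.5057

16.506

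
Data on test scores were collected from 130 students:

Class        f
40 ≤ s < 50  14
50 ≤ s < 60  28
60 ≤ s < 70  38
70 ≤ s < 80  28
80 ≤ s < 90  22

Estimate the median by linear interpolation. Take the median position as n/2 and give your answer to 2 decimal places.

Cumulative frequencies: 14, 42, 80, 108, 130
n = 130; position = n/2 = 65.
This falls in the class 60 ≤ s < 70: L = 60, F = 42, f = 38, h = 10.
Median ≈ 60 + ((65 − 42) / 38) × 10 = 66.0526

66.05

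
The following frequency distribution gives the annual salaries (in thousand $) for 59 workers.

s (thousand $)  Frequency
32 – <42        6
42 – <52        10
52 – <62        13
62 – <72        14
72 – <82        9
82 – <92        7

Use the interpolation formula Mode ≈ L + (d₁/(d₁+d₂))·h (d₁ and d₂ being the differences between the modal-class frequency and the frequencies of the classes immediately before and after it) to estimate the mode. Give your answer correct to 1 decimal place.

63.7

Modal class: 62 – <72 (highest frequency 14).
d₁ = 14 − 13 = 1, d₂ = 14 − 9 = 5
Mode ≈ 62 + (1/(1+5)) × 10 = 62 + 1.6667 = 63.6667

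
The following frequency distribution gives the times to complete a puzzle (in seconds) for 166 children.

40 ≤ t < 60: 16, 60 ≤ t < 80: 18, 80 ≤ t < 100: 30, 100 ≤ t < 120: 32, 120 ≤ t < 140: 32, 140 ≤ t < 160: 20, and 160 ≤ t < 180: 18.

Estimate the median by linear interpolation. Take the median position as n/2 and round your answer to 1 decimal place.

Cumulative frequencies: 16, 34, 64, 96, 128, 148, 166
n = 166; position = n/2 = 83.
This falls in the class 100 ≤ t < 120: L = 100, F = 64, f = 32, h = 20.
Median ≈ 100 + ((83 − 64) / 32) × 20 = 111.8750

111.9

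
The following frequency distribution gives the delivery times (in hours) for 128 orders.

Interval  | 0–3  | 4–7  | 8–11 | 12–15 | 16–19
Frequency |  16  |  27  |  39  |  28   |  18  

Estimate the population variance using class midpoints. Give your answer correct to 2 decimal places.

Midpoints: 1.5, 5.5, 9.5, 13.5, 17.5
n = 128, Σfm = 1236, mean = 9.6562
Σfm² = 14988
Σf(m − x̄)² = Σfm² − (Σfm)²/n = 14988 − 1236²/128 = 3052.8750
Population variance = 3052.8750 / 128 = 23.8506

23.85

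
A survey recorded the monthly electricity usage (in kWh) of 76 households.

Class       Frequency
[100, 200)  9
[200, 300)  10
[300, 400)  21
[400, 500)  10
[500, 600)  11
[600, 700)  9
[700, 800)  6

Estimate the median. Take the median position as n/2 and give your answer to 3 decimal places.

390.476

Cumulative frequencies: 9, 19, 40, 50, 61, 70, 76
n = 76; position = n/2 = 38.
This falls in the class [300, 400): L = 300, F = 19, f = 21, h = 100.
Median ≈ 300 + ((38 − 19) / 21) × 100 = 390.4762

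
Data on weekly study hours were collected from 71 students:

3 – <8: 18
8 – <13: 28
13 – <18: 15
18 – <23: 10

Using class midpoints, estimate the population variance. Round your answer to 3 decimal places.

24.271

Midpoints: 5.5, 10.5, 15.5, 20.5
n = 71, Σfm = 830.5, mean = 11.6972
Σfm² = 11437.75
Σf(m − x̄)² = Σfm² − (Σfm)²/n = 11437.75 − 830.5²/71 = 1723.2394
Population variance = 1723.2394 / 71 = 24.2710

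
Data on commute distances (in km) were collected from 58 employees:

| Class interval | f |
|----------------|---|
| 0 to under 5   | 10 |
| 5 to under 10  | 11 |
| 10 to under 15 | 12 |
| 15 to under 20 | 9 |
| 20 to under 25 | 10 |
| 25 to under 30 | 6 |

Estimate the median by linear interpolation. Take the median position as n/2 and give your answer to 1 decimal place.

13.3

Cumulative frequencies: 10, 21, 33, 42, 52, 58
n = 58; position = n/2 = 29.
This falls in the class 10 to under 15: L = 10, F = 21, f = 12, h = 5.
Median ≈ 10 + ((29 − 21) / 12) × 5 = 13.3333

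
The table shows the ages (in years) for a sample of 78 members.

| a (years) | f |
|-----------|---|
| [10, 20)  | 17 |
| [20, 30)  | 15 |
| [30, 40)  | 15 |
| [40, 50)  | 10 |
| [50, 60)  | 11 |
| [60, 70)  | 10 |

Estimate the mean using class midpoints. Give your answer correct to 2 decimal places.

Midpoints: 15, 25, 35, 45, 55, 65
Σfm = 17×15 + 15×25 + 15×35 + 10×45 + 11×55 + 10×65 = 2860
n = Σf = 78
Mean = 2860 / 78 = 36.6667

36.67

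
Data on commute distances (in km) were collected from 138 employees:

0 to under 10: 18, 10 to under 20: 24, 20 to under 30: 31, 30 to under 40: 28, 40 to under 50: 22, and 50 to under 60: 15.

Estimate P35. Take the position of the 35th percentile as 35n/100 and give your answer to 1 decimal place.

22.0

Cumulative frequencies: 18, 42, 73, 101, 123, 138
n = 138; position = 35n/100 = 48.3.
This falls in the class 20 to under 30: L = 20, F = 42, f = 31, h = 10.
35th percentile ≈ 20 + ((48.3 − 42) / 31) × 10 = 22.0323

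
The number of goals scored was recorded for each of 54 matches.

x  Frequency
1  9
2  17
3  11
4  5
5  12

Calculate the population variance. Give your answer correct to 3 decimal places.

1.951

Values: 1, 2, 3, 4, 5
n = 54, Σfx = 156, mean = 2.8889
Σfx² = 556
Σf(x − x̄)² = Σfx² − (Σfx)²/n = 556 − 156²/54 = 105.3333
Population variance = 105.3333 / 54 = 1.9506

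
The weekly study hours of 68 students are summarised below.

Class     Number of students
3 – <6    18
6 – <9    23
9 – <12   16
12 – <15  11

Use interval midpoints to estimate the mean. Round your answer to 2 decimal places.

Midpoints: 4.5, 7.5, 10.5, 13.5
Σfm = 18×4.5 + 23×7.5 + 16×10.5 + 11×13.5 = 570
n = Σf = 68
Mean = 570 / 68 = 8.3824

8.38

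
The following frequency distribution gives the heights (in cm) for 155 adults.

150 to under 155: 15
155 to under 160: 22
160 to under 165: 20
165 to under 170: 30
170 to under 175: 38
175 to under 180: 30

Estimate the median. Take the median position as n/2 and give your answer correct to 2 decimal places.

Cumulative frequencies: 15, 37, 57, 87, 125, 155
n = 155; position = n/2 = 77.5.
This falls in the class 165 to under 170: L = 165, F = 57, f = 30, h = 5.
Median ≈ 165 + ((77.5 − 57) / 30) × 5 = 168.4167

168.42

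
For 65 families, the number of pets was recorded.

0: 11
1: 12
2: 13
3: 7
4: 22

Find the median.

Cumulative frequencies: 11, 23, 36, 43, 65
n = 65, so the median is the value in position (n+1)/2 = 33.
Position 33 falls at value 2.

2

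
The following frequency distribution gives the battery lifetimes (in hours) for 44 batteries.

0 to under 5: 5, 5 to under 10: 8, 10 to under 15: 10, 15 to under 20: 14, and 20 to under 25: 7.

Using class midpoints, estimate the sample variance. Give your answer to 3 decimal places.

Midpoints: 2.5, 7.5, 12.5, 17.5, 22.5
n = 44, Σfm = 600, mean = 13.6364
Σfm² = 9875
Σf(m − x̄)² = Σfm² − (Σfm)²/n = 9875 − 600²/44 = 1693.1818
Sample variance = 1693.1818 / 43 = 39.3763

39.376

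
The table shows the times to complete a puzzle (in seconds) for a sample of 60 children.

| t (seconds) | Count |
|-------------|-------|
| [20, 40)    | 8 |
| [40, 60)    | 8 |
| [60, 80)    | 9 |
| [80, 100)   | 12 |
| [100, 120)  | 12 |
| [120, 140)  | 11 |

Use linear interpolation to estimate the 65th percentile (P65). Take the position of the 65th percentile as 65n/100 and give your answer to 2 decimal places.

103.33

Cumulative frequencies: 8, 16, 25, 37, 49, 60
n = 60; position = 65n/100 = 39.
This falls in the class [100, 120): L = 100, F = 37, f = 12, h = 20.
65th percentile ≈ 100 + ((39 − 37) / 12) × 20 = 103.3333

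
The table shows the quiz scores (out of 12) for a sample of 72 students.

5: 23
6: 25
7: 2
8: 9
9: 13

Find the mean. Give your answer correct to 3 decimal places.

6.500

Values: 5, 6, 7, 8, 9
Σfx = 23×5 + 25×6 + 2×7 + 9×8 + 13×9 = 468
n = Σf = 72
Mean = 468 / 72 = 6.5000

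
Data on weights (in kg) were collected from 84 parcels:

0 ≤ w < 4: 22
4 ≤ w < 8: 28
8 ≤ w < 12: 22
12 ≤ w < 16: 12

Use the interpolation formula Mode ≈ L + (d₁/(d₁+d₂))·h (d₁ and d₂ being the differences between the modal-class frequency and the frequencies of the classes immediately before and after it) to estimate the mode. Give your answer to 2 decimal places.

6.00

Modal class: 4 ≤ w < 8 (highest frequency 28).
d₁ = 28 − 22 = 6, d₂ = 28 − 22 = 6
Mode ≈ 4 + (6/(6+6)) × 4 = 4 + 2.0000 = 6.0000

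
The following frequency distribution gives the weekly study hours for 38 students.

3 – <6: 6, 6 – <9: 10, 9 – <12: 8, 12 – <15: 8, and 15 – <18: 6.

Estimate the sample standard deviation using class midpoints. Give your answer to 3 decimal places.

Midpoints: 4.5, 7.5, 10.5, 13.5, 16.5
n = 38, Σfm = 393, mean = 10.3421
Σfm² = 4657.5
Σf(m − x̄)² = Σfm² − (Σfm)²/n = 4657.5 − 393²/38 = 593.0526
Sample variance = 593.0526 / 37 = 16.0284
Standard deviation = √16.0284 = 4.0036

4.004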